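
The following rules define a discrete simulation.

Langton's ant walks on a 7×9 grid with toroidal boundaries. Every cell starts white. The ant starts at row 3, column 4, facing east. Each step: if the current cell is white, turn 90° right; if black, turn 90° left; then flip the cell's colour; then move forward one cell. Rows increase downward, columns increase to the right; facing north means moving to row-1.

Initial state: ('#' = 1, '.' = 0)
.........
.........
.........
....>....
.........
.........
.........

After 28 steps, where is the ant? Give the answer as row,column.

[0] .........
.........
.........
....>....
.........
.........
.........
[1] .........
.........
.........
....#....
....v....
.........
.........
[2] .........
.........
.........
....#....
...<#....
.........
.........
[3] .........
.........
.........
...^#....
...##....
.........
.........
[4] .........
.........
.........
...#>....
...##....
.........
.........
[5] .........
.........
....^....
...#.....
...##....
.........
.........
[6] .........
.........
....#>...
...#.....
...##....
.........
.........
[7] .........
.........
....##...
...#.v...
...##....
.........
.........
[8] .........
.........
....##...
...#<#...
...##....
.........
.........
[9] .........
.........
....^#...
...###...
...##....
.........
.........
[10] .........
.........
...<.#...
...###...
...##....
.........
.........
[11] .........
...^.....
...#.#...
...###...
...##....
.........
.........
[12] .........
...#>....
...#.#...
...###...
...##....
.........
.........
[13] .........
...##....
...#v#...
...###...
...##....
.........
.........
[14] .........
...##....
...<##...
...###...
...##....
.........
.........
[15] .........
...##....
....##...
...v##...
...##....
.........
.........
[16] .........
...##....
....##...
....>#...
...##....
.........
.........
[17] .........
...##....
....^#...
.....#...
...##....
.........
.........
[18] .........
...##....
...<.#...
.....#...
...##....
.........
.........
[19] .........
...^#....
...#.#...
.....#...
...##....
.........
.........
[20] .........
..<.#....
...#.#...
.....#...
...##....
.........
.........
[21] ..^......
..#.#....
...#.#...
.....#...
...##....
.........
.........
[22] ..#>.....
..#.#....
...#.#...
.....#...
...##....
.........
.........
[23] ..##.....
..#v#....
...#.#...
.....#...
...##....
.........
.........
[24] ..##.....
..<##....
...#.#...
.....#...
...##....
.........
.........
[25] ..##.....
...##....
..v#.#...
.....#...
...##....
.........
.........
[26] ..##.....
...##....
.<##.#...
.....#...
...##....
.........
.........
[27] ..##.....
.^.##....
.###.#...
.....#...
...##....
.........
.........
[28] ..##.....
.#>##....
.###.#...
.....#...
...##....
.........
.........

1,2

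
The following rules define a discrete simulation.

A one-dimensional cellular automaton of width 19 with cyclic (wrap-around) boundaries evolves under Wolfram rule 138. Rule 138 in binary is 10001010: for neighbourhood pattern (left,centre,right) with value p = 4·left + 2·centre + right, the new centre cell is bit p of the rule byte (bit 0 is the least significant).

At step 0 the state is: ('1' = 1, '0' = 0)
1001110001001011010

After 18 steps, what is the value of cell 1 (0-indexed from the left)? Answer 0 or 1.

0

0) 1001110001001011010
1) 0011100010010010000
2) 0111000100100100000
3) 1110001001001000000
4) 1100010010010000001
5) 1000100100100000011
6) 0001001001000000111
7) 0010010010000001110
8) 0100100100000011100
9) 1001001000000111000
10) 0010010000001110001
11) 0100100000011100010
12) 1001000000111000100
13) 0010000001110001001
14) 0100000011100010010
15) 1000000111000100100
16) 0000001110001001001
17) 0000011100010010010
18) 0000111000100100100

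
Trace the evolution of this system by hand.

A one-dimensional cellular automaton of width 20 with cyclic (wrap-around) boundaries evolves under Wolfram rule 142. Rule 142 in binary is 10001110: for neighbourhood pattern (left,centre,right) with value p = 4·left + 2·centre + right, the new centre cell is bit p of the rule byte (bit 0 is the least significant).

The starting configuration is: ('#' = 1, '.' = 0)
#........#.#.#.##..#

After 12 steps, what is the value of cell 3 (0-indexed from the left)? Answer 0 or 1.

0) #........#.#.#.##..#
1) ........##.#.#.#..##
2) .......##..#.#.#.##.
3) ......##..##.#.#.#..
4) .....##..##..#.#.#..
5) ....##..##..##.#.#..
6) ...##..##..##..#.#..
7) ..##..##..##..##.#..
8) .##..##..##..##..#..
9) ##..##..##..##..##..
10) #..##..##..##..##..#
11) ..##..##..##..##..##
12) .##..##..##..##..##.

0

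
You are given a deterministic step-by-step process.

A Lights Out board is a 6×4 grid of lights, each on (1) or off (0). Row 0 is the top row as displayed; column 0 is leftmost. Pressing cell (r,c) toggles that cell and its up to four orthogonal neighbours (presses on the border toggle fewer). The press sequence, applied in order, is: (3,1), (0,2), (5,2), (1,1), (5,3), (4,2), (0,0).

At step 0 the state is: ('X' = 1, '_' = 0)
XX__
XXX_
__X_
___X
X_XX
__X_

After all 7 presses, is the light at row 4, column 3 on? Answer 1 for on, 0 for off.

[0] XX__
XXX_
__X_
___X
X_XX
__X_
[1] XX__
XXX_
_XX_
XXXX
XXXX
__X_
[2] X_XX
XX__
_XX_
XXXX
XXXX
__X_
[3] X_XX
XX__
_XX_
XXXX
XX_X
_X_X
[4] XXXX
__X_
__X_
XXXX
XX_X
_X_X
[5] XXXX
__X_
__X_
XXXX
XX__
_XX_
[6] XXXX
__X_
__X_
XX_X
X_XX
_X__
[7] __XX
X_X_
__X_
XX_X
X_XX
_X__

1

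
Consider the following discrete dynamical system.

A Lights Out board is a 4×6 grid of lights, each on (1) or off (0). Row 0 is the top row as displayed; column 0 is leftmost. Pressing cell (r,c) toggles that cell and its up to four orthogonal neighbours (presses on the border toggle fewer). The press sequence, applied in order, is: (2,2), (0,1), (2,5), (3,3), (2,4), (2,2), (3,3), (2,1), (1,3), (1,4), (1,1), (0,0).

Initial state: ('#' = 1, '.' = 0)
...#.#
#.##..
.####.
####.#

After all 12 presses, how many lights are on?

16

[0] ...#.#
#.##..
.####.
####.#
[1] ...#.#
#..#..
....#.
##.#.#
[2] ####.#
##.#..
....#.
##.#.#
[3] ####.#
##.#.#
.....#
##.#..
[4] ####.#
##.#.#
...#.#
###.#.
[5] ####.#
##.###
....#.
###...
[6] ####.#
######
.####.
##....
[7] ####.#
######
.##.#.
#####.
[8] ####.#
#.####
#...#.
#.###.
[9] ###..#
#....#
#..##.
#.###.
[10] ###.##
#..##.
#..#..
#.###.
[11] #.#.##
.####.
##.#..
#.###.
[12] .##.##
#####.
##.#..
#.###.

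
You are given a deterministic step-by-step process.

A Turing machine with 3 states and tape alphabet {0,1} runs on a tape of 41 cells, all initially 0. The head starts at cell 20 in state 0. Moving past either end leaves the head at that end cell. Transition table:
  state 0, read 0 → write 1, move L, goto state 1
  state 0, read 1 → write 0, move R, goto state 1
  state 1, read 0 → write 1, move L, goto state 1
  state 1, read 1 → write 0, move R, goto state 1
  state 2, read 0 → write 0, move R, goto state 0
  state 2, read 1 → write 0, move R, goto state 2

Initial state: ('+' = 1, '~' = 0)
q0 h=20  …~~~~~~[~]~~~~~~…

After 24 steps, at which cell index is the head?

k=0  q0 h=20  …~~~~~~[~]~~~~~~…
k=1  q1 h=19  …~~~~~~[~]+~~~~~…
k=2  q1 h=18  …~~~~~~[~]++~~~~…
k=3  q1 h=17  …~~~~~~[~]+++~~~…
k=4  q1 h=16  …~~~~~~[~]++++~~…
k=5  q1 h=15  …~~~~~~[~]+++++~…
k=6  q1 h=14  …~~~~~~[~]++++++…
k=7  q1 h=13  …~~~~~~[~]++++++…
k=8  q1 h=12  …~~~~~~[~]++++++…
k=9  q1 h=11  …~~~~~~[~]++++++…
k=10  q1 h=10  …~~~~~~[~]++++++…
k=11  q1 h= 9  …~~~~~~[~]++++++…
k=12  q1 h= 8  …~~~~~~[~]++++++…
k=13  q1 h= 7  …~~~~~~[~]++++++…
k=14  q1 h= 6  |~~~~~~[~]++++++…
k=15  q1 h= 5  |~~~~~[~]++++++…
k=16  q1 h= 4  |~~~~[~]++++++…
k=17  q1 h= 3  |~~~[~]++++++…
k=18  q1 h= 2  |~~[~]++++++…
k=19  q1 h= 1  |~[~]++++++…
k=20  q1 h= 0  |[~]++++++…
k=21  q1 h= 0  |[+]++++++…
k=22  q1 h= 1  |~[+]++++++…
k=23  q1 h= 2  |~~[+]++++++…
k=24  q1 h= 3  |~~~[+]++++++…

3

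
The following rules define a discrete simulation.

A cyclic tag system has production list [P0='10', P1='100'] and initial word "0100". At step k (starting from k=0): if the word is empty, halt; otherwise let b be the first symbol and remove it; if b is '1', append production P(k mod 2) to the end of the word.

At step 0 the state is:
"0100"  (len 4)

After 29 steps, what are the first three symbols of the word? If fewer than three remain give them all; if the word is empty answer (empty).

001

[0] "0100"  (len 4)
[1] "100"  (len 3)
[2] "00100"  (len 5)
[3] "0100"  (len 4)
[4] "100"  (len 3)
[5] "0010"  (len 4)
[6] "010"  (len 3)
[7] "10"  (len 2)
[8] "0100"  (len 4)
[9] "100"  (len 3)
[10] "00100"  (len 5)
[11] "0100"  (len 4)
[12] "100"  (len 3)
[13] "0010"  (len 4)
[14] "010"  (len 3)
[15] "10"  (len 2)
[16] "0100"  (len 4)
[17] "100"  (len 3)
[18] "00100"  (len 5)
[19] "0100"  (len 4)
[20] "100"  (len 3)
[21] "0010"  (len 4)
[22] "010"  (len 3)
[23] "10"  (len 2)
[24] "0100"  (len 4)
[25] "100"  (len 3)
[26] "00100"  (len 5)
[27] "0100"  (len 4)
[28] "100"  (len 3)
[29] "0010"  (len 4)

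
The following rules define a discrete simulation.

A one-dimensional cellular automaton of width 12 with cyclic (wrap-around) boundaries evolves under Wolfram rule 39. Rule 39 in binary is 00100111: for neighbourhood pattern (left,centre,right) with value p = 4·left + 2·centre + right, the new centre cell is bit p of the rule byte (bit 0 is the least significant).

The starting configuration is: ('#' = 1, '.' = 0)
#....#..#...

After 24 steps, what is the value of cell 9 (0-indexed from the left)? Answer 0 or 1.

[0] #....#..#...
[1] #.####.##.##
[2] .#....#..#..
[3] ##.####.##.#
[4] ..#....#..#.
[5] ###.####.##.
[6] ...#....#..#
[7] .###.####.##
[8] #...#....#..
[9] #.###.####.#
[10] .#...#....#.
[11] ##.###.####.
[12] ..#...#....#
[13] .##.###.####
[14] #..#...#....
[15] #.##.###.###
[16] .#..#...#...
[17] ##.##.###.##
[18] ..#..#...#..
[19] ###.##.###.#
[20] ...#..#...#.
[21] ####.##.###.
[22] ....#..#...#
[23] .####.##.###
[24] #....#..#...

0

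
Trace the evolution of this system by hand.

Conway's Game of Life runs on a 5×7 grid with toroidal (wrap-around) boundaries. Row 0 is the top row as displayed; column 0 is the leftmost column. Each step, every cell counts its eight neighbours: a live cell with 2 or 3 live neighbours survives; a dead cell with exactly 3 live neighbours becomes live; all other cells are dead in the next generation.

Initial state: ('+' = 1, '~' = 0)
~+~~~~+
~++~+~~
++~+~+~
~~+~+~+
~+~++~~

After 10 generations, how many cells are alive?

4

gen 0: ~+~~~~+
~++~+~~
++~+~+~
~~+~+~+
~+~++~~
gen 1: ~+~~++~
~~~++++
+~~~~++
~~~~~~+
~+~++~~
gen 2: +~~~~~+
~~~+~~~
+~~~~~~
~~~~+~+
+~+++~~
gen 3: +++~+~+
+~~~~~+
~~~~~~~
++~~+++
++~++~~
gen 4: ~~+~+~~
~~~~~++
~+~~~~~
~++++++
~~~~~~~
gen 5: ~~~~~+~
~~~~~+~
~+~+~~~
++++++~
~+~~~~~
gen 6: ~~~~~~~
~~~~+~~
++~+~++
+~~++~~
++~+~++
gen 7: +~~~+++
+~~~+++
++++~++
~~~+~~~
++++~++
gen 8: ~~+~~~~
~~+~~~~
~+++~~~
~~~~~~~
~+++~~~
gen 9: ~~~~~~~
~~~~~~~
~+++~~~
~~~~~~~
~+++~~~
gen 10: ~~+~~~~
~~+~~~~
~~+~~~~
~~~~~~~
~~+~~~~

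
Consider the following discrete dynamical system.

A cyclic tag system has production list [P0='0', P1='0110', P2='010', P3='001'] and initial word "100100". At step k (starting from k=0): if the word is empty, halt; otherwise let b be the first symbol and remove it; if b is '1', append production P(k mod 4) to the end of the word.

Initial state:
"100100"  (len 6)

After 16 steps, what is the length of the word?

gen 0: "100100"  (len 6)
gen 1: "001000"  (len 6)
gen 2: "01000"  (len 5)
gen 3: "1000"  (len 4)
gen 4: "000001"  (len 6)
gen 5: "00001"  (len 5)
gen 6: "0001"  (len 4)
gen 7: "001"  (len 3)
gen 8: "01"  (len 2)
gen 9: "1"  (len 1)
gen 10: "0110"  (len 4)
gen 11: "110"  (len 3)
gen 12: "10001"  (len 5)
gen 13: "00010"  (len 5)
gen 14: "0010"  (len 4)
gen 15: "010"  (len 3)
gen 16: "10"  (len 2)

2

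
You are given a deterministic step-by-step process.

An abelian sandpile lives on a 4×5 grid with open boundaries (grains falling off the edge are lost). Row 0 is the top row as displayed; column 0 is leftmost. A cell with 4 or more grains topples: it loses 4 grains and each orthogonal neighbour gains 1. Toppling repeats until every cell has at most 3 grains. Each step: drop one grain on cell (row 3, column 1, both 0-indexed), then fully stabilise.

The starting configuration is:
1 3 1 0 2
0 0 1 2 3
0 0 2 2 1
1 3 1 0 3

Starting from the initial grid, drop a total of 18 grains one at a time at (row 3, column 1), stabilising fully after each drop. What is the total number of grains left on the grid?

34

k=0  1 3 1 0 2
0 0 1 2 3
0 0 2 2 1
1 3 1 0 3
k=1  1 3 1 0 2
0 0 1 2 3
0 1 2 2 1
2 0 2 0 3
k=2  1 3 1 0 2
0 0 1 2 3
0 1 2 2 1
2 1 2 0 3
k=3  1 3 1 0 2
0 0 1 2 3
0 1 2 2 1
2 2 2 0 3
k=4  1 3 1 0 2
0 0 1 2 3
0 1 2 2 1
2 3 2 0 3
k=5  1 3 1 0 2
0 0 1 2 3
0 2 2 2 1
3 0 3 0 3
k=6  1 3 1 0 2
0 0 1 2 3
0 2 2 2 1
3 1 3 0 3
k=7  1 3 1 0 2
0 0 1 2 3
0 2 2 2 1
3 2 3 0 3
k=8  1 3 1 0 2
0 0 1 2 3
0 2 2 2 1
3 3 3 0 3
k=9  1 3 1 0 2
0 0 1 2 3
1 3 3 2 1
0 2 0 1 3
k=10  1 3 1 0 2
0 0 1 2 3
1 3 3 2 1
0 3 0 1 3
k=11  1 3 1 0 2
0 1 2 2 3
2 1 0 3 1
1 1 2 1 3
k=12  1 3 1 0 2
0 1 2 2 3
2 1 0 3 1
1 2 2 1 3
k=13  1 3 1 0 2
0 1 2 2 3
2 1 0 3 1
1 3 2 1 3
k=14  1 3 1 0 2
0 1 2 2 3
2 2 0 3 1
2 0 3 1 3
k=15  1 3 1 0 2
0 1 2 2 3
2 2 0 3 1
2 1 3 1 3
k=16  1 3 1 0 2
0 1 2 2 3
2 2 0 3 1
2 2 3 1 3
k=17  1 3 1 0 2
0 1 2 2 3
2 2 0 3 1
2 3 3 1 3
k=18  1 3 1 0 2
0 1 2 2 3
2 3 1 3 1
3 1 0 2 3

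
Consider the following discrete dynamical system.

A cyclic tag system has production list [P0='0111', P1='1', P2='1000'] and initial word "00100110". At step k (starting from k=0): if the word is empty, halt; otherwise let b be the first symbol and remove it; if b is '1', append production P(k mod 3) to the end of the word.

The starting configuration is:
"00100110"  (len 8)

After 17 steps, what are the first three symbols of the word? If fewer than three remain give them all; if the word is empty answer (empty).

t=0: "00100110"  (len 8)
t=1: "0100110"  (len 7)
t=2: "100110"  (len 6)
t=3: "001101000"  (len 9)
t=4: "01101000"  (len 8)
t=5: "1101000"  (len 7)
t=6: "1010001000"  (len 10)
t=7: "0100010000111"  (len 13)
t=8: "100010000111"  (len 12)
t=9: "000100001111000"  (len 15)
t=10: "00100001111000"  (len 14)
t=11: "0100001111000"  (len 13)
t=12: "100001111000"  (len 12)
t=13: "000011110000111"  (len 15)
t=14: "00011110000111"  (len 14)
t=15: "0011110000111"  (len 13)
t=16: "011110000111"  (len 12)
t=17: "11110000111"  (len 11)

111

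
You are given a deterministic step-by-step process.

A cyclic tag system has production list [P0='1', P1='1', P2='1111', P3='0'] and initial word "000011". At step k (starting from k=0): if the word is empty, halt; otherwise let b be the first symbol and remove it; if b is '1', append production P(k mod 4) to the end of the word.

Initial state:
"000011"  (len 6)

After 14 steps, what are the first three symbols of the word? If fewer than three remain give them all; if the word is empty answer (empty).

111

0) "000011"  (len 6)
1) "00011"  (len 5)
2) "0011"  (len 4)
3) "011"  (len 3)
4) "11"  (len 2)
5) "11"  (len 2)
6) "11"  (len 2)
7) "11111"  (len 5)
8) "11110"  (len 5)
9) "11101"  (len 5)
10) "11011"  (len 5)
11) "10111111"  (len 8)
12) "01111110"  (len 8)
13) "1111110"  (len 7)
14) "1111101"  (len 7)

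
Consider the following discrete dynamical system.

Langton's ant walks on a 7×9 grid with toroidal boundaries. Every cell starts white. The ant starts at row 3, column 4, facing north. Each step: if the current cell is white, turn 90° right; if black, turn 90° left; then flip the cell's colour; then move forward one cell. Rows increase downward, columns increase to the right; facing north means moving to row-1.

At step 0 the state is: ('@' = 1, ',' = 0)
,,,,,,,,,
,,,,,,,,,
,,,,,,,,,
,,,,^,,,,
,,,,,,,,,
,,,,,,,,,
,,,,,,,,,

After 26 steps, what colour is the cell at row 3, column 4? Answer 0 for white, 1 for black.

0) ,,,,,,,,,
,,,,,,,,,
,,,,,,,,,
,,,,^,,,,
,,,,,,,,,
,,,,,,,,,
,,,,,,,,,
1) ,,,,,,,,,
,,,,,,,,,
,,,,,,,,,
,,,,@>,,,
,,,,,,,,,
,,,,,,,,,
,,,,,,,,,
2) ,,,,,,,,,
,,,,,,,,,
,,,,,,,,,
,,,,@@,,,
,,,,,v,,,
,,,,,,,,,
,,,,,,,,,
3) ,,,,,,,,,
,,,,,,,,,
,,,,,,,,,
,,,,@@,,,
,,,,<@,,,
,,,,,,,,,
,,,,,,,,,
4) ,,,,,,,,,
,,,,,,,,,
,,,,,,,,,
,,,,^@,,,
,,,,@@,,,
,,,,,,,,,
,,,,,,,,,
5) ,,,,,,,,,
,,,,,,,,,
,,,,,,,,,
,,,<,@,,,
,,,,@@,,,
,,,,,,,,,
,,,,,,,,,
6) ,,,,,,,,,
,,,,,,,,,
,,,^,,,,,
,,,@,@,,,
,,,,@@,,,
,,,,,,,,,
,,,,,,,,,
7) ,,,,,,,,,
,,,,,,,,,
,,,@>,,,,
,,,@,@,,,
,,,,@@,,,
,,,,,,,,,
,,,,,,,,,
8) ,,,,,,,,,
,,,,,,,,,
,,,@@,,,,
,,,@v@,,,
,,,,@@,,,
,,,,,,,,,
,,,,,,,,,
9) ,,,,,,,,,
,,,,,,,,,
,,,@@,,,,
,,,<@@,,,
,,,,@@,,,
,,,,,,,,,
,,,,,,,,,
10) ,,,,,,,,,
,,,,,,,,,
,,,@@,,,,
,,,,@@,,,
,,,v@@,,,
,,,,,,,,,
,,,,,,,,,
11) ,,,,,,,,,
,,,,,,,,,
,,,@@,,,,
,,,,@@,,,
,,<@@@,,,
,,,,,,,,,
,,,,,,,,,
12) ,,,,,,,,,
,,,,,,,,,
,,,@@,,,,
,,^,@@,,,
,,@@@@,,,
,,,,,,,,,
,,,,,,,,,
13) ,,,,,,,,,
,,,,,,,,,
,,,@@,,,,
,,@>@@,,,
,,@@@@,,,
,,,,,,,,,
,,,,,,,,,
14) ,,,,,,,,,
,,,,,,,,,
,,,@@,,,,
,,@@@@,,,
,,@v@@,,,
,,,,,,,,,
,,,,,,,,,
15) ,,,,,,,,,
,,,,,,,,,
,,,@@,,,,
,,@@@@,,,
,,@,>@,,,
,,,,,,,,,
,,,,,,,,,
16) ,,,,,,,,,
,,,,,,,,,
,,,@@,,,,
,,@@^@,,,
,,@,,@,,,
,,,,,,,,,
,,,,,,,,,
17) ,,,,,,,,,
,,,,,,,,,
,,,@@,,,,
,,@<,@,,,
,,@,,@,,,
,,,,,,,,,
,,,,,,,,,
18) ,,,,,,,,,
,,,,,,,,,
,,,@@,,,,
,,@,,@,,,
,,@v,@,,,
,,,,,,,,,
,,,,,,,,,
19) ,,,,,,,,,
,,,,,,,,,
,,,@@,,,,
,,@,,@,,,
,,<@,@,,,
,,,,,,,,,
,,,,,,,,,
20) ,,,,,,,,,
,,,,,,,,,
,,,@@,,,,
,,@,,@,,,
,,,@,@,,,
,,v,,,,,,
,,,,,,,,,
21) ,,,,,,,,,
,,,,,,,,,
,,,@@,,,,
,,@,,@,,,
,,,@,@,,,
,<@,,,,,,
,,,,,,,,,
22) ,,,,,,,,,
,,,,,,,,,
,,,@@,,,,
,,@,,@,,,
,^,@,@,,,
,@@,,,,,,
,,,,,,,,,
23) ,,,,,,,,,
,,,,,,,,,
,,,@@,,,,
,,@,,@,,,
,@>@,@,,,
,@@,,,,,,
,,,,,,,,,
24) ,,,,,,,,,
,,,,,,,,,
,,,@@,,,,
,,@,,@,,,
,@@@,@,,,
,@v,,,,,,
,,,,,,,,,
25) ,,,,,,,,,
,,,,,,,,,
,,,@@,,,,
,,@,,@,,,
,@@@,@,,,
,@,>,,,,,
,,,,,,,,,
26) ,,,,,,,,,
,,,,,,,,,
,,,@@,,,,
,,@,,@,,,
,@@@,@,,,
,@,@,,,,,
,,,v,,,,,

0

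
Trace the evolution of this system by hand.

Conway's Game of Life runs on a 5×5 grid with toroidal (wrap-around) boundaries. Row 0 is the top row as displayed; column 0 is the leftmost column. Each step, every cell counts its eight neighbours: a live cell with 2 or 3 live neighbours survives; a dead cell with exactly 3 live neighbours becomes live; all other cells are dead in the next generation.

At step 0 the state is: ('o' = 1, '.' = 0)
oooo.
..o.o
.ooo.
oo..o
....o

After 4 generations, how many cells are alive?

7

k=0  oooo.
..o.o
.ooo.
oo..o
....o
k=1  ooo..
....o
.....
.o..o
.....
k=2  oo...
oo...
o....
.....
..o..
k=3  o.o..
....o
oo...
.....
.o...
k=4  oo...
....o
o....
oo...
.o...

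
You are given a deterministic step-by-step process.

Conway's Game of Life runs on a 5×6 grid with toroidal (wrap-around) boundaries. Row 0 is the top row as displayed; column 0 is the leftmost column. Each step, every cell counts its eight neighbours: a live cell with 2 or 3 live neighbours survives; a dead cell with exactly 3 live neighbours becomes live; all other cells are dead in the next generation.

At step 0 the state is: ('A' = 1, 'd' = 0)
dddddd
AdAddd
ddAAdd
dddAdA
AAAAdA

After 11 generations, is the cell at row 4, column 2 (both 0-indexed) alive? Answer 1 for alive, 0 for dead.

gen 0: dddddd
AdAddd
ddAAdd
dddAdA
AAAAdA
gen 1: dddAdA
dAAAdd
dAAAAd
dddddA
AAAAdA
gen 2: dddddA
AAdddd
AAddAd
dddddA
dAAAdA
gen 3: ddddAA
dAdddd
dAdddd
dddAdA
ddAddA
gen 4: AdddAA
Addddd
AdAddd
AdAdAd
AddAdA
gen 5: dAddAd
Addddd
AddAdd
AdAdAd
dddAdd
gen 6: dddddd
AAdddA
AddAdd
dAAdAA
dAAAAA
gen 7: dddAdd
AAdddA
dddAdd
dddddd
dAdddA
gen 8: dAAdAA
AdAdAd
Addddd
dddddd
dddddd
gen 9: AAAdAA
AdAdAd
dAdddA
dddddd
dddddd
gen 10: AdAdAd
ddAdAd
AAdddA
dddddd
AAdddA
gen 11: AdAdAd
ddAdAd
AAdddA
dddddd
AAdddA

0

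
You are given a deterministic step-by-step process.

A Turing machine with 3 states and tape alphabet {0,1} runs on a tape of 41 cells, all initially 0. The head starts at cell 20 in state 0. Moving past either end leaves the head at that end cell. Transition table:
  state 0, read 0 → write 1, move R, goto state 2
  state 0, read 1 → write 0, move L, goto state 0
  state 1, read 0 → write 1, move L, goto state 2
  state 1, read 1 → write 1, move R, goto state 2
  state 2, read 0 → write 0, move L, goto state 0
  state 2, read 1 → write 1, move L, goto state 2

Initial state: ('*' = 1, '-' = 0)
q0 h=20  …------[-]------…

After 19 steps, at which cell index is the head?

15

[0] q0 h=20  …------[-]------…
[1] q2 h=21  …-----*[-]------…
[2] q0 h=20  …------[*]------…
[3] q0 h=19  …------[-]------…
[4] q2 h=20  …-----*[-]------…
[5] q0 h=19  …------[*]------…
[6] q0 h=18  …------[-]------…
[7] q2 h=19  …-----*[-]------…
[8] q0 h=18  …------[*]------…
[9] q0 h=17  …------[-]------…
[10] q2 h=18  …-----*[-]------…
[11] q0 h=17  …------[*]------…
[12] q0 h=16  …------[-]------…
[13] q2 h=17  …-----*[-]------…
[14] q0 h=16  …------[*]------…
[15] q0 h=15  …------[-]------…
[16] q2 h=16  …-----*[-]------…
[17] q0 h=15  …------[*]------…
[18] q0 h=14  …------[-]------…
[19] q2 h=15  …-----*[-]------…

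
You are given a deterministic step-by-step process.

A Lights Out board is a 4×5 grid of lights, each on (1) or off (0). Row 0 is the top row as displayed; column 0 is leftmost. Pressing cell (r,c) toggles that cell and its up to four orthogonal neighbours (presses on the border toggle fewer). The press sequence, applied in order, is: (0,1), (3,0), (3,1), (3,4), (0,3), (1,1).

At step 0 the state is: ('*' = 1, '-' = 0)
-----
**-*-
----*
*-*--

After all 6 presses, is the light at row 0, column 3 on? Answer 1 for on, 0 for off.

gen 0: -----
**-*-
----*
*-*--
gen 1: ***--
*--*-
----*
*-*--
gen 2: ***--
*--*-
*---*
-**--
gen 3: ***--
*--*-
**--*
*----
gen 4: ***--
*--*-
**---
*--**
gen 5: **-**
*----
**---
*--**
gen 6: *--**
-**--
*----
*--**

1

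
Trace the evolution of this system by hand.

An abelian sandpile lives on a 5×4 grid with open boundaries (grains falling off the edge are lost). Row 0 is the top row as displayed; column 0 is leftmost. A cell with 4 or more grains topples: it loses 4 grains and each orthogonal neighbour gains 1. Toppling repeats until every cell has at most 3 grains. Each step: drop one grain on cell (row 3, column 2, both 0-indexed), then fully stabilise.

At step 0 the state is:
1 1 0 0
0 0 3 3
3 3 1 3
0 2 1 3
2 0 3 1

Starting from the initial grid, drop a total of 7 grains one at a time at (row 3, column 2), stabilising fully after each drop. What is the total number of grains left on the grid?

0) 1 1 0 0
0 0 3 3
3 3 1 3
0 2 1 3
2 0 3 1
1) 1 1 0 0
0 0 3 3
3 3 1 3
0 2 2 3
2 0 3 1
2) 1 1 0 0
0 0 3 3
3 3 1 3
0 2 3 3
2 0 3 1
3) 1 1 1 1
1 2 1 1
0 2 2 2
2 1 0 2
2 2 1 3
4) 1 1 1 1
1 2 1 1
0 2 2 2
2 1 1 2
2 2 1 3
5) 1 1 1 1
1 2 1 1
0 2 2 2
2 1 2 2
2 2 1 3
6) 1 1 1 1
1 2 1 1
0 2 2 2
2 1 3 2
2 2 1 3
7) 1 1 1 1
1 2 1 1
0 2 3 2
2 2 0 3
2 2 2 3

32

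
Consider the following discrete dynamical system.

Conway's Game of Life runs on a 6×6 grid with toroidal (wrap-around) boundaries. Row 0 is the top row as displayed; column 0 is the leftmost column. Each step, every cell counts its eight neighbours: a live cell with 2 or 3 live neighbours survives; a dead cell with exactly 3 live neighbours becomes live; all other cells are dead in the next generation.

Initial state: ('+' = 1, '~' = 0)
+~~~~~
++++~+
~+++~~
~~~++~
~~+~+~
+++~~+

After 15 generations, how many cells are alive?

6

step 0: +~~~~~
++++~+
~+++~~
~~~++~
~~+~+~
+++~~+
step 1: ~~~++~
~~~+++
~~~~~+
~+~~+~
+~+~+~
+~++~+
step 2: +~~~~~
~~~+~+
+~~+~+
++~++~
+~+~+~
+~+~~~
step 3: ++~~~+
~~~~~+
~+~+~~
~~~~~~
+~+~+~
+~~+~~
step 4: ~+~~++
~++~++
~~~~~~
~+++~~
~+~+~+
~~+++~
step 5: ~+~~~~
~+++++
+~~~+~
++~++~
++~~~~
~+~~~~
step 6: ~+~++~
~+++++
~~~~~~
~~+++~
~~~~~+
~++~~~
step 7: ~~~~~+
++~~~+
~+~~~+
~~~++~
~+~~+~
+++++~
step 8: ~~~+~~
~+~~++
~++~~+
+~++++
++~~~~
+++++~
step 9: ~~~~~~
~+~+++
~~~~~~
~~~++~
~~~~~~
+~~+++
step 10: ~~+~~~
~~~~+~
~~+~~+
~~~~~~
~~~~~~
~~~~++
step 11: ~~~+++
~~~+~~
~~~~~~
~~~~~~
~~~~~~
~~~~~~
step 12: ~~~++~
~~~+~~
~~~~~~
~~~~~~
~~~~~~
~~~~+~
step 13: ~~~++~
~~~++~
~~~~~~
~~~~~~
~~~~~~
~~~++~
step 14: ~~+~~+
~~~++~
~~~~~~
~~~~~~
~~~~~~
~~~++~
step 15: ~~+~~+
~~~++~
~~~~~~
~~~~~~
~~~~~~
~~~++~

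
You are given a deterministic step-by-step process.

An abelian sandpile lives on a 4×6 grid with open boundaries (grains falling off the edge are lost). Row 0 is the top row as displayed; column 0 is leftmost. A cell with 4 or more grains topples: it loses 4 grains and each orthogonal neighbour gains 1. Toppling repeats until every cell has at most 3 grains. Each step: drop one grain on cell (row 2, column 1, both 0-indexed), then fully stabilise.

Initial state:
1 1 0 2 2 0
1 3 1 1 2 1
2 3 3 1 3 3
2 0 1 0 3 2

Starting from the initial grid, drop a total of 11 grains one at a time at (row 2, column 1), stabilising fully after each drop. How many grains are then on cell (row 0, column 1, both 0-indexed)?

step 0: 1 1 0 2 2 0
1 3 1 1 2 1
2 3 3 1 3 3
2 0 1 0 3 2
step 1: 1 2 0 2 2 0
2 0 3 1 2 1
3 2 0 2 3 3
2 1 2 0 3 2
step 2: 1 2 0 2 2 0
2 0 3 1 2 1
3 3 0 2 3 3
2 1 2 0 3 2
step 3: 1 2 0 2 2 0
3 1 3 1 2 1
0 1 1 2 3 3
3 2 2 0 3 2
step 4: 1 2 0 2 2 0
3 1 3 1 2 1
0 2 1 2 3 3
3 2 2 0 3 2
step 5: 1 2 0 2 2 0
3 1 3 1 2 1
0 3 1 2 3 3
3 2 2 0 3 2
step 6: 1 2 0 2 2 0
3 2 3 1 2 1
1 0 2 2 3 3
3 3 2 0 3 2
step 7: 1 2 0 2 2 0
3 2 3 1 2 1
1 1 2 2 3 3
3 3 2 0 3 2
step 8: 1 2 0 2 2 0
3 2 3 1 2 1
1 2 2 2 3 3
3 3 2 0 3 2
step 9: 1 2 0 2 2 0
3 2 3 1 2 1
1 3 2 2 3 3
3 3 2 0 3 2
step 10: 1 2 0 2 2 0
3 3 3 1 2 1
3 1 3 2 3 3
0 1 3 0 3 2
step 11: 1 2 0 2 2 0
3 3 3 1 2 1
3 2 3 2 3 3
0 1 3 0 3 2

2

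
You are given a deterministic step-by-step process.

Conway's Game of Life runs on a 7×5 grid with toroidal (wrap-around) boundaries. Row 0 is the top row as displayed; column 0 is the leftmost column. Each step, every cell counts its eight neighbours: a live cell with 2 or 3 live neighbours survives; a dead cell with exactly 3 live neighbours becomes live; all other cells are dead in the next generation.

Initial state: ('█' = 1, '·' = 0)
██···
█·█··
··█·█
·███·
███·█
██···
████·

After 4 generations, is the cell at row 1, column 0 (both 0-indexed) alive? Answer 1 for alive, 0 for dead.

0

step 0: ██···
█·█··
··█·█
·███·
███·█
██···
████·
step 1: ···█·
█·███
█···█
·····
····█
·····
·····
step 2: ··██·
███··
██···
█···█
·····
·····
·····
step 3: ··██·
█··██
··█··
██··█
·····
·····
·····
step 4: ··██·
·█··█
··█··
██···
█····
·····
·····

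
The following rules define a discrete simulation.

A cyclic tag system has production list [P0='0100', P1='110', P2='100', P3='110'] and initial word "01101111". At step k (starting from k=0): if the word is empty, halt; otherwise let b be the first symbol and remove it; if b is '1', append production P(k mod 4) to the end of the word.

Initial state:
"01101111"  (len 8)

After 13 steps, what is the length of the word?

[0] "01101111"  (len 8)
[1] "1101111"  (len 7)
[2] "101111110"  (len 9)
[3] "01111110100"  (len 11)
[4] "1111110100"  (len 10)
[5] "1111101000100"  (len 13)
[6] "111101000100110"  (len 15)
[7] "11101000100110100"  (len 17)
[8] "1101000100110100110"  (len 19)
[9] "1010001001101001100100"  (len 22)
[10] "010001001101001100100110"  (len 24)
[11] "10001001101001100100110"  (len 23)
[12] "0001001101001100100110110"  (len 25)
[13] "001001101001100100110110"  (len 24)

24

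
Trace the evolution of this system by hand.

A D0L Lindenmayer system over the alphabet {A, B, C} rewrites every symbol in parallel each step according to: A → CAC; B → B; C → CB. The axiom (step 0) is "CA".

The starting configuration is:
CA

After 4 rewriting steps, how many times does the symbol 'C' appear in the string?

9

t=0: CA
t=1: CBCAC
t=2: CBBCBCACCB
t=3: CBBBCBBCBCACCBCBB
t=4: CBBBBCBBBCBBCBCACCBCBBCBBB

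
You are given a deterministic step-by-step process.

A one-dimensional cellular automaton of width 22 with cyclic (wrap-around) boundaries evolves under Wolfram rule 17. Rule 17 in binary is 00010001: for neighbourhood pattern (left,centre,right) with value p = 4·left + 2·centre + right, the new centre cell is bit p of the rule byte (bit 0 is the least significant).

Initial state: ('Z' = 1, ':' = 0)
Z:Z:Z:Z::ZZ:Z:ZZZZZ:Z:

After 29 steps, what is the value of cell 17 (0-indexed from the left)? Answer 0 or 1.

t=0: Z:Z:Z:Z::ZZ:Z:ZZZZZ:Z:
t=1: :::::::Z::::::::::::::
t=2: ZZZZZZ::ZZZZZZZZZZZZZZ
t=3: ::::::Z:::::::::::::::
t=4: ZZZZZ::ZZZZZZZZZZZZZZZ
t=5: :::::Z::::::::::::::::
t=6: ZZZZ::ZZZZZZZZZZZZZZZZ
t=7: ::::Z:::::::::::::::::
t=8: ZZZ::ZZZZZZZZZZZZZZZZZ
t=9: :::Z::::::::::::::::::
t=10: ZZ::ZZZZZZZZZZZZZZZZZZ
t=11: ::Z:::::::::::::::::::
t=12: Z::ZZZZZZZZZZZZZZZZZZZ
t=13: :Z::::::::::::::::::::
t=14: ::ZZZZZZZZZZZZZZZZZZZZ
t=15: Z:::::::::::::::::::::
t=16: :ZZZZZZZZZZZZZZZZZZZZ:
t=17: :::::::::::::::::::::Z
t=18: ZZZZZZZZZZZZZZZZZZZZ::
t=19: ::::::::::::::::::::Z:
t=20: ZZZZZZZZZZZZZZZZZZZ::Z
t=21: :::::::::::::::::::Z::
t=22: ZZZZZZZZZZZZZZZZZZ::ZZ
t=23: ::::::::::::::::::Z:::
t=24: ZZZZZZZZZZZZZZZZZ::ZZZ
t=25: :::::::::::::::::Z::::
t=26: ZZZZZZZZZZZZZZZZ::ZZZZ
t=27: ::::::::::::::::Z:::::
t=28: ZZZZZZZZZZZZZZZ::ZZZZZ
t=29: :::::::::::::::Z::::::

0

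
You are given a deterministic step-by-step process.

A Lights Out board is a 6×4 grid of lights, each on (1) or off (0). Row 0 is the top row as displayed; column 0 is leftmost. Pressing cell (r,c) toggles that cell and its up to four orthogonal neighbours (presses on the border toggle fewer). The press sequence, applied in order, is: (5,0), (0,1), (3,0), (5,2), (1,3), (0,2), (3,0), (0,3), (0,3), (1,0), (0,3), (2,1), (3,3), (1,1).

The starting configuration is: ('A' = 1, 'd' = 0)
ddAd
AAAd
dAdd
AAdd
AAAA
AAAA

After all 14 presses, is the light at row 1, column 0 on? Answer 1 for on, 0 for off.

0) ddAd
AAAd
dAdd
AAdd
AAAA
AAAA
1) ddAd
AAAd
dAdd
AAdd
dAAA
ddAA
2) AAdd
AdAd
dAdd
AAdd
dAAA
ddAA
3) AAdd
AdAd
AAdd
dddd
AAAA
ddAA
4) AAdd
AdAd
AAdd
dddd
AAdA
dAdd
5) AAdA
AddA
AAdA
dddd
AAdA
dAdd
6) AdAd
AdAA
AAdA
dddd
AAdA
dAdd
7) AdAd
AdAA
dAdA
AAdd
dAdA
dAdd
8) AddA
AdAd
dAdA
AAdd
dAdA
dAdd
9) AdAd
AdAA
dAdA
AAdd
dAdA
dAdd
10) ddAd
dAAA
AAdA
AAdd
dAdA
dAdd
11) dddA
dAAd
AAdA
AAdd
dAdA
dAdd
12) dddA
ddAd
ddAA
Addd
dAdA
dAdd
13) dddA
ddAd
ddAd
AdAA
dAdd
dAdd
14) dAdA
AAdd
dAAd
AdAA
dAdd
dAdd

1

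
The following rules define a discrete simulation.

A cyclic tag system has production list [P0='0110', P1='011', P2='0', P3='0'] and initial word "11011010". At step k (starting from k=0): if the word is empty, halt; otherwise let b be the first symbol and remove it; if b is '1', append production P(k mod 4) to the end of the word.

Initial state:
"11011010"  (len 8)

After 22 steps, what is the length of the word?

11

[0] "11011010"  (len 8)
[1] "10110100110"  (len 11)
[2] "0110100110011"  (len 13)
[3] "110100110011"  (len 12)
[4] "101001100110"  (len 12)
[5] "010011001100110"  (len 15)
[6] "10011001100110"  (len 14)
[7] "00110011001100"  (len 14)
[8] "0110011001100"  (len 13)
[9] "110011001100"  (len 12)
[10] "10011001100011"  (len 14)
[11] "00110011000110"  (len 14)
[12] "0110011000110"  (len 13)
[13] "110011000110"  (len 12)
[14] "10011000110011"  (len 14)
[15] "00110001100110"  (len 14)
[16] "0110001100110"  (len 13)
[17] "110001100110"  (len 12)
[18] "10001100110011"  (len 14)
[19] "00011001100110"  (len 14)
[20] "0011001100110"  (len 13)
[21] "011001100110"  (len 12)
[22] "11001100110"  (len 11)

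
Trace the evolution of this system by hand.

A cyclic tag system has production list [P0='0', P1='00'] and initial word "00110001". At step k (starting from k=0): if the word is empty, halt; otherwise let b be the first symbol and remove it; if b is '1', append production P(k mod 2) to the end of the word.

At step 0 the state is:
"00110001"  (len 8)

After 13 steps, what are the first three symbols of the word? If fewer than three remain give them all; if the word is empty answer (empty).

gen 0: "00110001"  (len 8)
gen 1: "0110001"  (len 7)
gen 2: "110001"  (len 6)
gen 3: "100010"  (len 6)
gen 4: "0001000"  (len 7)
gen 5: "001000"  (len 6)
gen 6: "01000"  (len 5)
gen 7: "1000"  (len 4)
gen 8: "00000"  (len 5)
gen 9: "0000"  (len 4)
gen 10: "000"  (len 3)
gen 11: "00"  (len 2)
gen 12: "0"  (len 1)
gen 13: (halted — word empty)

(empty)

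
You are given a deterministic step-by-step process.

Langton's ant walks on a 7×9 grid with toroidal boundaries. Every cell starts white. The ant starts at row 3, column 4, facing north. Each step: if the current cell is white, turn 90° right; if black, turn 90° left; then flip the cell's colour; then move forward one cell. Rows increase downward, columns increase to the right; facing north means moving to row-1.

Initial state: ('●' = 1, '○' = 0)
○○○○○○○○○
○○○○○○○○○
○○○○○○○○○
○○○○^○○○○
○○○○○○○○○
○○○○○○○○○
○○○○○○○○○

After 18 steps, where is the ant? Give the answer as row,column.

4,3

gen 0: ○○○○○○○○○
○○○○○○○○○
○○○○○○○○○
○○○○^○○○○
○○○○○○○○○
○○○○○○○○○
○○○○○○○○○
gen 1: ○○○○○○○○○
○○○○○○○○○
○○○○○○○○○
○○○○●>○○○
○○○○○○○○○
○○○○○○○○○
○○○○○○○○○
gen 2: ○○○○○○○○○
○○○○○○○○○
○○○○○○○○○
○○○○●●○○○
○○○○○v○○○
○○○○○○○○○
○○○○○○○○○
gen 3: ○○○○○○○○○
○○○○○○○○○
○○○○○○○○○
○○○○●●○○○
○○○○<●○○○
○○○○○○○○○
○○○○○○○○○
gen 4: ○○○○○○○○○
○○○○○○○○○
○○○○○○○○○
○○○○^●○○○
○○○○●●○○○
○○○○○○○○○
○○○○○○○○○
gen 5: ○○○○○○○○○
○○○○○○○○○
○○○○○○○○○
○○○<○●○○○
○○○○●●○○○
○○○○○○○○○
○○○○○○○○○
gen 6: ○○○○○○○○○
○○○○○○○○○
○○○^○○○○○
○○○●○●○○○
○○○○●●○○○
○○○○○○○○○
○○○○○○○○○
gen 7: ○○○○○○○○○
○○○○○○○○○
○○○●>○○○○
○○○●○●○○○
○○○○●●○○○
○○○○○○○○○
○○○○○○○○○
gen 8: ○○○○○○○○○
○○○○○○○○○
○○○●●○○○○
○○○●v●○○○
○○○○●●○○○
○○○○○○○○○
○○○○○○○○○
gen 9: ○○○○○○○○○
○○○○○○○○○
○○○●●○○○○
○○○<●●○○○
○○○○●●○○○
○○○○○○○○○
○○○○○○○○○
gen 10: ○○○○○○○○○
○○○○○○○○○
○○○●●○○○○
○○○○●●○○○
○○○v●●○○○
○○○○○○○○○
○○○○○○○○○
gen 11: ○○○○○○○○○
○○○○○○○○○
○○○●●○○○○
○○○○●●○○○
○○<●●●○○○
○○○○○○○○○
○○○○○○○○○
gen 12: ○○○○○○○○○
○○○○○○○○○
○○○●●○○○○
○○^○●●○○○
○○●●●●○○○
○○○○○○○○○
○○○○○○○○○
gen 13: ○○○○○○○○○
○○○○○○○○○
○○○●●○○○○
○○●>●●○○○
○○●●●●○○○
○○○○○○○○○
○○○○○○○○○
gen 14: ○○○○○○○○○
○○○○○○○○○
○○○●●○○○○
○○●●●●○○○
○○●v●●○○○
○○○○○○○○○
○○○○○○○○○
gen 15: ○○○○○○○○○
○○○○○○○○○
○○○●●○○○○
○○●●●●○○○
○○●○>●○○○
○○○○○○○○○
○○○○○○○○○
gen 16: ○○○○○○○○○
○○○○○○○○○
○○○●●○○○○
○○●●^●○○○
○○●○○●○○○
○○○○○○○○○
○○○○○○○○○
gen 17: ○○○○○○○○○
○○○○○○○○○
○○○●●○○○○
○○●<○●○○○
○○●○○●○○○
○○○○○○○○○
○○○○○○○○○
gen 18: ○○○○○○○○○
○○○○○○○○○
○○○●●○○○○
○○●○○●○○○
○○●v○●○○○
○○○○○○○○○
○○○○○○○○○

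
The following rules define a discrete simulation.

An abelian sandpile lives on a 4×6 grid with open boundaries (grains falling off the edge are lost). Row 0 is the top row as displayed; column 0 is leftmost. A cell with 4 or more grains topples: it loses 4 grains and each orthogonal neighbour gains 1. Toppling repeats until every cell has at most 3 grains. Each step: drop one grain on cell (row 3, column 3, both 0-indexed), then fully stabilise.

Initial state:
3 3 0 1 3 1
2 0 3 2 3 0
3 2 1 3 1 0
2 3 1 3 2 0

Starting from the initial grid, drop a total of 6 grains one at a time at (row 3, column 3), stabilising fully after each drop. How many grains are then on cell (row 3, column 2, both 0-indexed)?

3

step 0: 3 3 0 1 3 1
2 0 3 2 3 0
3 2 1 3 1 0
2 3 1 3 2 0
step 1: 3 3 0 1 3 1
2 0 3 3 3 0
3 2 2 0 2 0
2 3 2 1 3 0
step 2: 3 3 0 1 3 1
2 0 3 3 3 0
3 2 2 0 2 0
2 3 2 2 3 0
step 3: 3 3 0 1 3 1
2 0 3 3 3 0
3 2 2 0 2 0
2 3 2 3 3 0
step 4: 3 3 0 1 3 1
2 0 3 3 3 0
3 2 2 1 3 0
2 3 3 1 0 1
step 5: 3 3 0 1 3 1
2 0 3 3 3 0
3 2 2 1 3 0
2 3 3 2 0 1
step 6: 3 3 0 1 3 1
2 0 3 3 3 0
3 2 2 1 3 0
2 3 3 3 0 1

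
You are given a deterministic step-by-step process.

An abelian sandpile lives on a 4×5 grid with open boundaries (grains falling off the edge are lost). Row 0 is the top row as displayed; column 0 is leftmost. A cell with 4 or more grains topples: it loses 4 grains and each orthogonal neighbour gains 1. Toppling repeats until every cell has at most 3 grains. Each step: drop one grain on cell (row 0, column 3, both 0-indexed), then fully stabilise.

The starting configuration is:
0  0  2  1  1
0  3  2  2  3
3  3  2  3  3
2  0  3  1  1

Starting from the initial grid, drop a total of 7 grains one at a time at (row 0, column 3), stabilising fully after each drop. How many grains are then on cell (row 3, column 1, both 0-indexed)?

2

t=0: 0  0  2  1  1
0  3  2  2  3
3  3  2  3  3
2  0  3  1  1
t=1: 0  0  2  2  1
0  3  2  2  3
3  3  2  3  3
2  0  3  1  1
t=2: 0  0  2  3  1
0  3  2  2  3
3  3  2  3  3
2  0  3  1  1
t=3: 0  0  3  0  2
0  3  2  3  3
3  3  2  3  3
2  0  3  1  1
t=4: 0  0  3  1  2
0  3  2  3  3
3  3  2  3  3
2  0  3  1  1
t=5: 0  0  3  2  2
0  3  2  3  3
3  3  2  3  3
2  0  3  1  1
t=6: 0  0  3  3  2
0  3  2  3  3
3  3  2  3  3
2  0  3  1  1
t=7: 0  2  1  3  0
2  1  2  3  2
0  2  2  2  1
3  2  0  3  2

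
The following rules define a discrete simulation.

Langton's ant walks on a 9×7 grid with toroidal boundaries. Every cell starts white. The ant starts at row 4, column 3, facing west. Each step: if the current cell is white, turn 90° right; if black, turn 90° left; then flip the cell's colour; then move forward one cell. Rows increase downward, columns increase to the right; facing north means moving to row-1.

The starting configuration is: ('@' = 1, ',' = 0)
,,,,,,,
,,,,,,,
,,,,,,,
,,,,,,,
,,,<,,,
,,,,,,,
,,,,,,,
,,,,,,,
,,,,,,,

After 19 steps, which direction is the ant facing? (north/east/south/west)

step 0: ,,,,,,,
,,,,,,,
,,,,,,,
,,,,,,,
,,,<,,,
,,,,,,,
,,,,,,,
,,,,,,,
,,,,,,,
step 1: ,,,,,,,
,,,,,,,
,,,,,,,
,,,^,,,
,,,@,,,
,,,,,,,
,,,,,,,
,,,,,,,
,,,,,,,
step 2: ,,,,,,,
,,,,,,,
,,,,,,,
,,,@>,,
,,,@,,,
,,,,,,,
,,,,,,,
,,,,,,,
,,,,,,,
step 3: ,,,,,,,
,,,,,,,
,,,,,,,
,,,@@,,
,,,@v,,
,,,,,,,
,,,,,,,
,,,,,,,
,,,,,,,
step 4: ,,,,,,,
,,,,,,,
,,,,,,,
,,,@@,,
,,,<@,,
,,,,,,,
,,,,,,,
,,,,,,,
,,,,,,,
step 5: ,,,,,,,
,,,,,,,
,,,,,,,
,,,@@,,
,,,,@,,
,,,v,,,
,,,,,,,
,,,,,,,
,,,,,,,
step 6: ,,,,,,,
,,,,,,,
,,,,,,,
,,,@@,,
,,,,@,,
,,<@,,,
,,,,,,,
,,,,,,,
,,,,,,,
step 7: ,,,,,,,
,,,,,,,
,,,,,,,
,,,@@,,
,,^,@,,
,,@@,,,
,,,,,,,
,,,,,,,
,,,,,,,
step 8: ,,,,,,,
,,,,,,,
,,,,,,,
,,,@@,,
,,@>@,,
,,@@,,,
,,,,,,,
,,,,,,,
,,,,,,,
step 9: ,,,,,,,
,,,,,,,
,,,,,,,
,,,@@,,
,,@@@,,
,,@v,,,
,,,,,,,
,,,,,,,
,,,,,,,
step 10: ,,,,,,,
,,,,,,,
,,,,,,,
,,,@@,,
,,@@@,,
,,@,>,,
,,,,,,,
,,,,,,,
,,,,,,,
step 11: ,,,,,,,
,,,,,,,
,,,,,,,
,,,@@,,
,,@@@,,
,,@,@,,
,,,,v,,
,,,,,,,
,,,,,,,
step 12: ,,,,,,,
,,,,,,,
,,,,,,,
,,,@@,,
,,@@@,,
,,@,@,,
,,,<@,,
,,,,,,,
,,,,,,,
step 13: ,,,,,,,
,,,,,,,
,,,,,,,
,,,@@,,
,,@@@,,
,,@^@,,
,,,@@,,
,,,,,,,
,,,,,,,
step 14: ,,,,,,,
,,,,,,,
,,,,,,,
,,,@@,,
,,@@@,,
,,@@>,,
,,,@@,,
,,,,,,,
,,,,,,,
step 15: ,,,,,,,
,,,,,,,
,,,,,,,
,,,@@,,
,,@@^,,
,,@@,,,
,,,@@,,
,,,,,,,
,,,,,,,
step 16: ,,,,,,,
,,,,,,,
,,,,,,,
,,,@@,,
,,@<,,,
,,@@,,,
,,,@@,,
,,,,,,,
,,,,,,,
step 17: ,,,,,,,
,,,,,,,
,,,,,,,
,,,@@,,
,,@,,,,
,,@v,,,
,,,@@,,
,,,,,,,
,,,,,,,
step 18: ,,,,,,,
,,,,,,,
,,,,,,,
,,,@@,,
,,@,,,,
,,@,>,,
,,,@@,,
,,,,,,,
,,,,,,,
step 19: ,,,,,,,
,,,,,,,
,,,,,,,
,,,@@,,
,,@,,,,
,,@,@,,
,,,@v,,
,,,,,,,
,,,,,,,

south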